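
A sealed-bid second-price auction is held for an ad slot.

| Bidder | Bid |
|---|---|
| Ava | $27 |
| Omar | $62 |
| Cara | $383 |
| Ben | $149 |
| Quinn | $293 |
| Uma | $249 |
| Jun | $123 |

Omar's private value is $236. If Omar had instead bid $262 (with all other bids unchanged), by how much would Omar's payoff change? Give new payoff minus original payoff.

$0

The highest bid among the other bidders is $383; Omar's bid doesn't change that.
Original bid $62: Omar is not highest (top rival bid is $383); payoff $0.
Alternative bid $262: Omar is not highest (top rival bid is $383); payoff $0.
Change in payoff = $0 − ($0) = $0.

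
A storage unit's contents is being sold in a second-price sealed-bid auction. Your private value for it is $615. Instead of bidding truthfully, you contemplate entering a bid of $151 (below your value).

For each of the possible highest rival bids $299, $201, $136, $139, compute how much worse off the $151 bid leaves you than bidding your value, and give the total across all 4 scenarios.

$730

The deviation costs you only when the competing bid falls strictly between $151 and $615; elsewhere both bids give the same outcome.
$299: truthful payoff $316, deviation payoff $0 → loss $316.
$201: truthful payoff $414, deviation payoff $0 → loss $414.
$136: outcomes coincide → loss $0.
$139: outcomes coincide → loss $0.
Total loss = $316 + $414 = $730.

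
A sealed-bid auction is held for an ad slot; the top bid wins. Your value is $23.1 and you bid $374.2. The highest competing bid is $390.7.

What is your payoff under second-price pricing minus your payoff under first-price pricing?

$0

Your bid $374.2 is below $390.7, so you lose under either rule.
Payoff is $0 in both cases; difference = $0.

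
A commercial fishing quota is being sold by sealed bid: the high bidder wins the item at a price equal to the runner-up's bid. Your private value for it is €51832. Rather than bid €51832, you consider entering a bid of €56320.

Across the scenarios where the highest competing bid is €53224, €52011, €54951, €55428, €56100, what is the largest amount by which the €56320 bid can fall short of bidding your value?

€53224: truthful gives €0, deviation gives −€1392 → loss €1392.
€52011: truthful gives €0, deviation gives −€179 → loss €179.
€54951: truthful gives €0, deviation gives −€3119 → loss €3119.
€55428: truthful gives €0, deviation gives −€3596 → loss €3596.
€56100: truthful gives €0, deviation gives −€4268 → loss €4268.
Maximum loss: €4268.

€4268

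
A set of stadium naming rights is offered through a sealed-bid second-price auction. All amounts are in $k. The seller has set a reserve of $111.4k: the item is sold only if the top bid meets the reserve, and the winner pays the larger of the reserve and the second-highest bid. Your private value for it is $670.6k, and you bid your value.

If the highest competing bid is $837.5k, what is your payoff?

Your bid $670.6k is below the highest competing bid $837.5k, so you lose. Payoff $0k.

$0k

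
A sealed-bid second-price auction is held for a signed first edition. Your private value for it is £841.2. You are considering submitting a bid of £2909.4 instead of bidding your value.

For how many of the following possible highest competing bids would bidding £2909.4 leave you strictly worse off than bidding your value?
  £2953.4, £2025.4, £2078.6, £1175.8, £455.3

3

The deviation hurts exactly when the highest competing bid lies strictly between £841.2 and £2909.4 — overbidding then wins at a price above your value.
£2953.4: above both → same outcome either way.
£2025.4: inside the interval → strictly worse (loss £1184.2).
£2078.6: inside the interval → strictly worse (loss £1237.4).
£1175.8: inside the interval → strictly worse (loss £334.6).
£455.3: below both → same outcome either way.
Count: 3.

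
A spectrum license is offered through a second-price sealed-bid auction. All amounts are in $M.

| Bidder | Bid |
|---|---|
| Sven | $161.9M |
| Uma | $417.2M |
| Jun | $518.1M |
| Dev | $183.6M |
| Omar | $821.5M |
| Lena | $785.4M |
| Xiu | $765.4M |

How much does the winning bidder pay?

Highest bid: Omar at $821.5M, so Omar wins.
Second-highest bid: Lena at $785.4M — that is the price the winner pays.

$785.4M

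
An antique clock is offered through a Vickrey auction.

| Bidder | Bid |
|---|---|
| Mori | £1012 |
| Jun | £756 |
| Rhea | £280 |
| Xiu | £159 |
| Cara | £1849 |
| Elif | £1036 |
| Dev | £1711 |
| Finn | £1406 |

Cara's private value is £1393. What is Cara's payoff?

Highest bid: Cara at £1849, so Cara wins.
Second-highest bid: Dev at £1711 — that is the price the winner pays.
Cara's payoff = value − price = £1393 − £1711 = −£318.

−£318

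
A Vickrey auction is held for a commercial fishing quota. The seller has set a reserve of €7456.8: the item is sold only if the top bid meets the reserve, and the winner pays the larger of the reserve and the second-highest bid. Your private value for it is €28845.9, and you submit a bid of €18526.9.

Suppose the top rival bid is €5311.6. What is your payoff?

Your bid €18526.9 is the highest and exceeds the reserve.
Price = max(second-highest bid, reserve) = max(€5311.6, €7456.8) = €7456.8.
Payoff = €28845.9 − €7456.8 = €21389.1.

€21389.1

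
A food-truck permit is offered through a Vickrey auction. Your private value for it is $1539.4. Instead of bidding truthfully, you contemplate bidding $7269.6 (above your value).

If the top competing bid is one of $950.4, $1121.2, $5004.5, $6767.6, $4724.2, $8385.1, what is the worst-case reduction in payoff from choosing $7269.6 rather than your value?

$5228.2

$950.4: same outcome either way → loss $0.
$1121.2: same outcome either way → loss $0.
$5004.5: truthful gives $0, deviation gives −$3465.1 → loss $3465.1.
$6767.6: truthful gives $0, deviation gives −$5228.2 → loss $5228.2.
$4724.2: truthful gives $0, deviation gives −$3184.8 → loss $3184.8.
$8385.1: same outcome either way → loss $0.
Maximum loss: $5228.2.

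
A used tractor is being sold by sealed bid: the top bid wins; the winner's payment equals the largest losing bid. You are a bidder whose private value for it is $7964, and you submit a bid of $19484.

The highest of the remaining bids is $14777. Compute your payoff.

−$6813

Your bid $19484 exceeds the highest competing bid $14777, so you win.
In a second-price auction the winner pays the second-highest bid, $14777.
Payoff = value − price = $7964 − $14777 = −$6813.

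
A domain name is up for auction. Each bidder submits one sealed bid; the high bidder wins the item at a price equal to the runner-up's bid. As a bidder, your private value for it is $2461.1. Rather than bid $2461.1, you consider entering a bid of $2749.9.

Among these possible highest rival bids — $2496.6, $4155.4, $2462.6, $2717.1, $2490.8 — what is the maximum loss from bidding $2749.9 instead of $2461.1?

$2496.6: truthful gives $0, deviation gives −$35.5 → loss $35.5.
$4155.4: same outcome either way → loss $0.
$2462.6: truthful gives $0, deviation gives −$1.5 → loss $1.5.
$2717.1: truthful gives $0, deviation gives −$256 → loss $256.
$2490.8: truthful gives $0, deviation gives −$29.7 → loss $29.7.
Maximum loss: $256.

$256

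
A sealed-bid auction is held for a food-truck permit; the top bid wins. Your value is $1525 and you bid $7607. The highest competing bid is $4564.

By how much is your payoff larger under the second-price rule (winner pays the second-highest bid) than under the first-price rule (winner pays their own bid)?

You have the highest bid, so you win under either rule.
Second-price: pay $4564 → payoff −$3039.
First-price: pay your own bid $7607 → payoff −$6082.
Difference = −$3039 − (−$6082) = $3043.

$3043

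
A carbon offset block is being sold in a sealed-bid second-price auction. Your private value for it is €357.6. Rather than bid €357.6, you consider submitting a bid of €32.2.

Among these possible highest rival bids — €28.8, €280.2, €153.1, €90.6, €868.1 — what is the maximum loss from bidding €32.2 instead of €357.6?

€28.8: same outcome either way → loss €0.
€280.2: truthful gives €77.4, deviation gives €0 → loss €77.4.
€153.1: truthful gives €204.5, deviation gives €0 → loss €204.5.
€90.6: truthful gives €267, deviation gives €0 → loss €267.
€868.1: same outcome either way → loss €0.
Maximum loss: €267.

€267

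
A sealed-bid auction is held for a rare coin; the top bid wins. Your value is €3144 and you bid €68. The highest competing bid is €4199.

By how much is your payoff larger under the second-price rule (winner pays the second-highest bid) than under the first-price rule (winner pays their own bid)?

€0

Your bid €68 is below €4199, so you lose under either rule.
Payoff is €0 in both cases; difference = €0.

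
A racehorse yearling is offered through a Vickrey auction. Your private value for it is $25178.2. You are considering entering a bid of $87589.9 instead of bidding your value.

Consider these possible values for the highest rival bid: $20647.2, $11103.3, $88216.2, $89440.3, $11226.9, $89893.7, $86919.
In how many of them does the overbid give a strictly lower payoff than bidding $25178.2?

1

The deviation hurts exactly when the highest competing bid lies strictly between $25178.2 and $87589.9 — overbidding then wins at a price above your value.
$20647.2: below both → same outcome either way.
$11103.3: below both → same outcome either way.
$88216.2: above both → same outcome either way.
$89440.3: above both → same outcome either way.
$11226.9: below both → same outcome either way.
$89893.7: above both → same outcome either way.
$86919: inside the interval → strictly worse (loss $61740.8).
Count: 1.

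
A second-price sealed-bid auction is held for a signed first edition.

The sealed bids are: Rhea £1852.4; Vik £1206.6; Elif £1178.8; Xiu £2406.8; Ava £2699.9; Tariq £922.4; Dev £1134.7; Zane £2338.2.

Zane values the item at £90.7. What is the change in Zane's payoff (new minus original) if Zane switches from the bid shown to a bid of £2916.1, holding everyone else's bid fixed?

The highest bid among the other bidders is £2699.9; Zane's bid doesn't change that.
Original bid £2338.2: Zane is not highest (top rival bid is £2699.9); payoff £0.
Alternative bid £2916.1: Zane is highest, pays the top rival bid £2699.9; payoff £90.7 − £2699.9 = −£2609.2.
Change in payoff = −£2609.2 − (£0) = −£2609.2.

−£2609.2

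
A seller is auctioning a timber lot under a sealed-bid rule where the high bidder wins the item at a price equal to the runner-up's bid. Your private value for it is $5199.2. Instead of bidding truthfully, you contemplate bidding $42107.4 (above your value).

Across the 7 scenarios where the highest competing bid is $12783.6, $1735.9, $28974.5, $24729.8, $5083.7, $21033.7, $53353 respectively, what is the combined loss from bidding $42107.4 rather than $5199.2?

The deviation costs you only when the competing bid falls strictly between $5199.2 and $42107.4; elsewhere both bids give the same outcome.
$12783.6: truthful payoff $0, deviation payoff −$7584.4 → loss $7584.4.
$1735.9: outcomes coincide → loss $0.
$28974.5: truthful payoff $0, deviation payoff −$23775.3 → loss $23775.3.
$24729.8: truthful payoff $0, deviation payoff −$19530.6 → loss $19530.6.
$5083.7: outcomes coincide → loss $0.
$21033.7: truthful payoff $0, deviation payoff −$15834.5 → loss $15834.5.
$53353: outcomes coincide → loss $0.
Total loss = $7584.4 + $23775.3 + $19530.6 + $15834.5 = $66724.8.
Truthful bidding weakly dominates here: raising your bid can only win items priced above your value, and lowering it can only forfeit items priced below.

$66724.8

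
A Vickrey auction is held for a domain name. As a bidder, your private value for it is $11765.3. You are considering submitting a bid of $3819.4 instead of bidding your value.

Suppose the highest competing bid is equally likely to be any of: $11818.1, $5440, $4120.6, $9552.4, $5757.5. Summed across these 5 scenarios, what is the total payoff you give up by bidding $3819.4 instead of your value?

The deviation costs you only when the competing bid falls strictly between $3819.4 and $11765.3; elsewhere both bids give the same outcome.
$11818.1: outcomes coincide → loss $0.
$5440: truthful payoff $6325.3, deviation payoff $0 → loss $6325.3.
$4120.6: truthful payoff $7644.7, deviation payoff $0 → loss $7644.7.
$9552.4: truthful payoff $2212.9, deviation payoff $0 → loss $2212.9.
$5757.5: truthful payoff $6007.8, deviation payoff $0 → loss $6007.8.
Total loss = $6325.3 + $7644.7 + $2212.9 + $6007.8 = $22190.7.

$22190.7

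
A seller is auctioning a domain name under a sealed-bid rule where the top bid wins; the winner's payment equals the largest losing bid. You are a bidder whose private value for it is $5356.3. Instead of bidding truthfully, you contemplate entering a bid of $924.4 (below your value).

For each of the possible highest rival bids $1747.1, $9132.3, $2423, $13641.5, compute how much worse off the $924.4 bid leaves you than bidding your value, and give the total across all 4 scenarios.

The deviation costs you only when the competing bid falls strictly between $924.4 and $5356.3; elsewhere both bids give the same outcome.
$1747.1: truthful payoff $3609.2, deviation payoff $0 → loss $3609.2.
$9132.3: outcomes coincide → loss $0.
$2423: truthful payoff $2933.3, deviation payoff $0 → loss $2933.3.
$13641.5: outcomes coincide → loss $0.
Total loss = $3609.2 + $2933.3 = $6542.5.
In a second-price auction your bid sets only whether you win, not what you pay, so bidding your true value is weakly dominant.

$6542.5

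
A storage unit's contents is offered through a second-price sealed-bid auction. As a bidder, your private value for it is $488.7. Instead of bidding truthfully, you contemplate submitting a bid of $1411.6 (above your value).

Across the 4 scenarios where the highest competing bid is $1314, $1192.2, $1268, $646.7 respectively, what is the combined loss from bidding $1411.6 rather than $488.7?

The deviation costs you only when the competing bid falls strictly between $488.7 and $1411.6; elsewhere both bids give the same outcome.
$1314: truthful payoff $0, deviation payoff −$825.3 → loss $825.3.
$1192.2: truthful payoff $0, deviation payoff −$703.5 → loss $703.5.
$1268: truthful payoff $0, deviation payoff −$779.3 → loss $779.3.
$646.7: truthful payoff $0, deviation payoff −$158 → loss $158.
Total loss = $825.3 + $703.5 + $779.3 + $158 = $2466.1.

$2466.1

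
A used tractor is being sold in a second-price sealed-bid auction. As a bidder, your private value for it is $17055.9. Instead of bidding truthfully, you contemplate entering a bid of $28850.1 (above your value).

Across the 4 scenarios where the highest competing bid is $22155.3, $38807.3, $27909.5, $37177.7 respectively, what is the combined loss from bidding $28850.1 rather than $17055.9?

The deviation costs you only when the competing bid falls strictly between $17055.9 and $28850.1; elsewhere both bids give the same outcome.
$22155.3: truthful payoff $0, deviation payoff −$5099.4 → loss $5099.4.
$38807.3: outcomes coincide → loss $0.
$27909.5: truthful payoff $0, deviation payoff −$10853.6 → loss $10853.6.
$37177.7: outcomes coincide → loss $0.
Total loss = $5099.4 + $10853.6 = $15953.

$15953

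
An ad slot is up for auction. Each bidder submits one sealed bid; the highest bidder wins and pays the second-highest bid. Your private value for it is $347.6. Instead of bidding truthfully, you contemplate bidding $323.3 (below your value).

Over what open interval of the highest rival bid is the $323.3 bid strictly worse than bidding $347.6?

($323.3, $347.6)

If the competing bid is below $323.3, both bids win at the same price — no difference.
If it is above $347.6, both bids lose — no difference.
If it lies strictly between $323.3 and $347.6, bidding your value wins at a price below your value (positive payoff) while bidding $323.3 loses (payoff 0).
So the deviation strictly hurts on the open interval ($323.3, $347.6).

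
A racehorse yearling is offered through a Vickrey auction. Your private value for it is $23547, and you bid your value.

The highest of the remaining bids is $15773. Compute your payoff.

$7774

Your bid $23547 exceeds the highest competing bid $15773, so you win.
In a second-price auction the winner pays the second-highest bid, $15773.
Payoff = value − price = $23547 − $15773 = $7774.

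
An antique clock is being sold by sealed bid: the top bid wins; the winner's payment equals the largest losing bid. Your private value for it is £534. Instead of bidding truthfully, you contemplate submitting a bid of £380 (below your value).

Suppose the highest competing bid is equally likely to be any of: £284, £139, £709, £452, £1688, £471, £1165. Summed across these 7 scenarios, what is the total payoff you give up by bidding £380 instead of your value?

£145

The deviation costs you only when the competing bid falls strictly between £380 and £534; elsewhere both bids give the same outcome.
£284: outcomes coincide → loss £0.
£139: outcomes coincide → loss £0.
£709: outcomes coincide → loss £0.
£452: truthful payoff £82, deviation payoff £0 → loss £82.
£1688: outcomes coincide → loss £0.
£471: truthful payoff £63, deviation payoff £0 → loss £63.
£1165: outcomes coincide → loss £0.
Total loss = £82 + £63 = £145.
Because the price is fixed by the runner-up's bid, deviating from your value can only change a good outcome into a bad one — never the reverse.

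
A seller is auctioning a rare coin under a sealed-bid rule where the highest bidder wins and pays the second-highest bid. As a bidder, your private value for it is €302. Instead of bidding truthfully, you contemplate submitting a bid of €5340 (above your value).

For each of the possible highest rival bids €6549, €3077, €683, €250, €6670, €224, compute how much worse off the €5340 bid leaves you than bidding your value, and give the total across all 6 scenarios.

€3156

The deviation costs you only when the competing bid falls strictly between €302 and €5340; elsewhere both bids give the same outcome.
€6549: outcomes coincide → loss €0.
€3077: truthful payoff €0, deviation payoff −€2775 → loss €2775.
€683: truthful payoff €0, deviation payoff −€381 → loss €381.
€250: outcomes coincide → loss €0.
€6670: outcomes coincide → loss €0.
€224: outcomes coincide → loss €0.
Total loss = €2775 + €381 = €3156.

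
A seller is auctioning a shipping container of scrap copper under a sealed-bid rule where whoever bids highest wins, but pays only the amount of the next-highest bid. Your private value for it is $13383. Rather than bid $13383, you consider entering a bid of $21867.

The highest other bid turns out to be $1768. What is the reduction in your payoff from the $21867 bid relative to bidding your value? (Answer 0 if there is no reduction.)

$0

Bidding your value $13383: you win (since $13383 > $1768) and pay $1768. Payoff $11615.
Bidding $21867: you win and pay $1768. Payoff $13383 − $1768 = $11615.
Difference = $11615 − $11615 = $0; both bids lead to the same outcome because the competing bid is below both your value and your alternative bid.
In a second-price auction your bid sets only whether you win, not what you pay, so bidding your true value is weakly dominant.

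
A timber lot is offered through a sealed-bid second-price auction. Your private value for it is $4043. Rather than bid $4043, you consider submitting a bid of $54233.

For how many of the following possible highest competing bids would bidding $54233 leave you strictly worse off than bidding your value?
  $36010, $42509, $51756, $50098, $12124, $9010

6

The deviation hurts exactly when the highest competing bid lies strictly between $4043 and $54233 — overbidding then wins at a price above your value.
$36010: inside the interval → strictly worse (loss $31967).
$42509: inside the interval → strictly worse (loss $38466).
$51756: inside the interval → strictly worse (loss $47713).
$50098: inside the interval → strictly worse (loss $46055).
$12124: inside the interval → strictly worse (loss $8081).
$9010: inside the interval → strictly worse (loss $4967).
Count: 6.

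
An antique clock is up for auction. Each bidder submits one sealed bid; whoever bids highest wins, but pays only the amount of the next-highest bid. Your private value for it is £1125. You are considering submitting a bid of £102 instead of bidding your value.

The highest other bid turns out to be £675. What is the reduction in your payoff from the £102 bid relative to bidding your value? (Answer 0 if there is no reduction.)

£450

Bidding your value £1125: you win (since £1125 > £675) and pay £675. Payoff £450.
Bidding £102: you lose. Payoff £0.
The competing bid £675 lies between your shaded bid and your value, so underbidding forfeits an item you could have won at a profitable price.
Loss from deviating = £450 − (£0) = £450.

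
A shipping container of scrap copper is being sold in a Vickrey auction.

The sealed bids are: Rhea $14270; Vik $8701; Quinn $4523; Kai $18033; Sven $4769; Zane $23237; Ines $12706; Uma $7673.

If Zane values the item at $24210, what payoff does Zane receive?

Highest bid: Zane at $23237, so Zane wins.
Second-highest bid: Kai at $18033 — that is the price the winner pays.
Zane's payoff = value − price = $24210 − $18033 = $6177.

$6177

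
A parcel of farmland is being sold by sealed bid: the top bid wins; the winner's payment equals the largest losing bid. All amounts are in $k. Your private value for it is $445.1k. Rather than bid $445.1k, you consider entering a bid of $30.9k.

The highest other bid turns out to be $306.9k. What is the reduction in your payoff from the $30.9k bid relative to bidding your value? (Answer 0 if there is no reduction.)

$138.2k

Bidding your value $445.1k: you win (since $445.1k > $306.9k) and pay $306.9k. Payoff $138.2k.
Bidding $30.9k: you lose. Payoff $0k.
The competing bid $306.9k lies between your shaded bid and your value, so underbidding forfeits an item you could have won at a profitable price.
Loss from deviating = $138.2k − ($0k) = $138.2k.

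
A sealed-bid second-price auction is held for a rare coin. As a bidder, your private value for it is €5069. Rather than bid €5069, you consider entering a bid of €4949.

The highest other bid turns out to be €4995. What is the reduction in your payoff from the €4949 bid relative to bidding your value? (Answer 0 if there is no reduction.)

€74

Bidding your value €5069: you win (since €5069 > €4995) and pay €4995. Payoff €74.
Bidding €4949: you lose. Payoff €0.
The competing bid €4995 lies between your shaded bid and your value, so underbidding forfeits an item you could have won at a profitable price.
Loss from deviating = €74 − (€0) = €74.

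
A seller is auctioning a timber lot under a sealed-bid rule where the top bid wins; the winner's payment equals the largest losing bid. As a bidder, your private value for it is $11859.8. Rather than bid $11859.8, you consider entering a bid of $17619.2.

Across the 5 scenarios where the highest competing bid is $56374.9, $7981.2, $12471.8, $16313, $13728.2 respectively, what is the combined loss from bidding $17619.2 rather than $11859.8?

The deviation costs you only when the competing bid falls strictly between $11859.8 and $17619.2; elsewhere both bids give the same outcome.
$56374.9: outcomes coincide → loss $0.
$7981.2: outcomes coincide → loss $0.
$12471.8: truthful payoff $0, deviation payoff −$612 → loss $612.
$16313: truthful payoff $0, deviation payoff −$4453.2 → loss $4453.2.
$13728.2: truthful payoff $0, deviation payoff −$1868.4 → loss $1868.4.
Total loss = $612 + $4453.2 + $1868.4 = $6933.6.
In a second-price auction your bid sets only whether you win, not what you pay, so bidding your true value is weakly dominant.

$6933.6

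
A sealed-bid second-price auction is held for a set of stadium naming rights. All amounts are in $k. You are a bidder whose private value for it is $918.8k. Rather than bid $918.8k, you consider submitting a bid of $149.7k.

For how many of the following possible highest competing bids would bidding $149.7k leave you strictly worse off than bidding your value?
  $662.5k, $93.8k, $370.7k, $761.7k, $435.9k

4

The deviation hurts exactly when the highest competing bid lies strictly between $149.7k and $918.8k — underbidding then forfeits a profitable win.
$662.5k: inside the interval → strictly worse (loss $256.3k).
$93.8k: below both → same outcome either way.
$370.7k: inside the interval → strictly worse (loss $548.1k).
$761.7k: inside the interval → strictly worse (loss $157.1k).
$435.9k: inside the interval → strictly worse (loss $482.9k).
Count: 4.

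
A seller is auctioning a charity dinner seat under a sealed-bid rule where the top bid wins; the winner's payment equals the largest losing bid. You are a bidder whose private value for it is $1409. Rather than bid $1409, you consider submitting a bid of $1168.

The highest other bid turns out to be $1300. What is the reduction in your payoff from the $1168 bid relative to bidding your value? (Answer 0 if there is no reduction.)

$109

Bidding your value $1409: you win (since $1409 > $1300) and pay $1300. Payoff $109.
Bidding $1168: you lose. Payoff $0.
The competing bid $1300 lies between your shaded bid and your value, so underbidding forfeits an item you could have won at a profitable price.
Loss from deviating = $109 − ($0) = $109.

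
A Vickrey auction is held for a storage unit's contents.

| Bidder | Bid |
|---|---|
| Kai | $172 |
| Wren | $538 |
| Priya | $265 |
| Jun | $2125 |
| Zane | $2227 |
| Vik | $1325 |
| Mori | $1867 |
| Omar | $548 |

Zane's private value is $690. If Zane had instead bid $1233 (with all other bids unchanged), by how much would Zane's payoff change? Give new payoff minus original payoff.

The highest bid among the other bidders is $2125; Zane's bid doesn't change that.
Original bid $2227: Zane is highest, pays the top rival bid $2125; payoff $690 − $2125 = −$1435.
Alternative bid $1233: Zane is not highest (top rival bid is $2125); payoff $0.
Change in payoff = $0 − (−$1435) = $1435.

$1435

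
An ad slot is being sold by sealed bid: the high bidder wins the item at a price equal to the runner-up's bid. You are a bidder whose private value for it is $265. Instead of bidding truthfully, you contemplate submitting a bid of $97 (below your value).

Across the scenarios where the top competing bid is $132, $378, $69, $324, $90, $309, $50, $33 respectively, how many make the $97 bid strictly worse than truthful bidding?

1

The deviation hurts exactly when the highest competing bid lies strictly between $97 and $265 — underbidding then forfeits a profitable win.
$132: inside the interval → strictly worse (loss $133).
$378: above both → same outcome either way.
$69: below both → same outcome either way.
$324: above both → same outcome either way.
$90: below both → same outcome either way.
$309: above both → same outcome either way.
$50: below both → same outcome either way.
$33: below both → same outcome either way.
Count: 1.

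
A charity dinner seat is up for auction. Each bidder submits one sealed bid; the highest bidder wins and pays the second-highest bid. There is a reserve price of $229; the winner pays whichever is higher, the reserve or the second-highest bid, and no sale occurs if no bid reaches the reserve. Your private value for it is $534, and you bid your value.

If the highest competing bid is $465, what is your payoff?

$69

Your bid $534 is the highest and exceeds the reserve.
Price = max(second-highest bid, reserve) = max($465, $229) = $465.
Payoff = $534 − $465 = $69.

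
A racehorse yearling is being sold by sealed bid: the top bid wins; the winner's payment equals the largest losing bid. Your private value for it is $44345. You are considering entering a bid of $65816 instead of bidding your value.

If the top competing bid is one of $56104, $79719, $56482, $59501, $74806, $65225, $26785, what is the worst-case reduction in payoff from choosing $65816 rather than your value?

$20880

$56104: truthful gives $0, deviation gives −$11759 → loss $11759.
$79719: same outcome either way → loss $0.
$56482: truthful gives $0, deviation gives −$12137 → loss $12137.
$59501: truthful gives $0, deviation gives −$15156 → loss $15156.
$74806: same outcome either way → loss $0.
$65225: truthful gives $0, deviation gives −$20880 → loss $20880.
$26785: same outcome either way → loss $0.
Maximum loss: $20880.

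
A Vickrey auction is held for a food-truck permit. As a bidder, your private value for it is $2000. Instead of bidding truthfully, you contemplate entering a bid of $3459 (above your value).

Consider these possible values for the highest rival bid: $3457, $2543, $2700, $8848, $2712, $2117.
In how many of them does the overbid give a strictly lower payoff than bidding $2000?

5

The deviation hurts exactly when the highest competing bid lies strictly between $2000 and $3459 — overbidding then wins at a price above your value.
$3457: inside the interval → strictly worse (loss $1457).
$2543: inside the interval → strictly worse (loss $543).
$2700: inside the interval → strictly worse (loss $700).
$8848: above both → same outcome either way.
$2712: inside the interval → strictly worse (loss $712).
$2117: inside the interval → strictly worse (loss $117).
Count: 5.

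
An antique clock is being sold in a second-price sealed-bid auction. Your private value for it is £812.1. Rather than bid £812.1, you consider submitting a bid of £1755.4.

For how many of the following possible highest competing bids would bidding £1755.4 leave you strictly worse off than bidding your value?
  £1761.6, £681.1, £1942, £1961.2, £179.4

The deviation hurts exactly when the highest competing bid lies strictly between £812.1 and £1755.4 — overbidding then wins at a price above your value.
£1761.6: above both → same outcome either way.
£681.1: below both → same outcome either way.
£1942: above both → same outcome either way.
£1961.2: above both → same outcome either way.
£179.4: below both → same outcome either way.
Count: 0.

0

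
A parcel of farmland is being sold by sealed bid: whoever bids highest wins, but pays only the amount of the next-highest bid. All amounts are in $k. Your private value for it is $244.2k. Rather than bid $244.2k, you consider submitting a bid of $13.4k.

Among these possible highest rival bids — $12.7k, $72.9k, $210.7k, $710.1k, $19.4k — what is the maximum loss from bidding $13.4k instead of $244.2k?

$12.7k: same outcome either way → loss $0k.
$72.9k: truthful gives $171.3k, deviation gives $0k → loss $171.3k.
$210.7k: truthful gives $33.5k, deviation gives $0k → loss $33.5k.
$710.1k: same outcome either way → loss $0k.
$19.4k: truthful gives $224.8k, deviation gives $0k → loss $224.8k.
Maximum loss: $224.8k.

$224.8k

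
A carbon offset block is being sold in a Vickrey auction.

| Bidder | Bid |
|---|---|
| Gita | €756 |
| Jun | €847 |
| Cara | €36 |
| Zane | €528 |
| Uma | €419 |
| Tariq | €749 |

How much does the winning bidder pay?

€756

Highest bid: Jun at €847, so Jun wins.
Second-highest bid: Gita at €756 — that is the price the winner pays.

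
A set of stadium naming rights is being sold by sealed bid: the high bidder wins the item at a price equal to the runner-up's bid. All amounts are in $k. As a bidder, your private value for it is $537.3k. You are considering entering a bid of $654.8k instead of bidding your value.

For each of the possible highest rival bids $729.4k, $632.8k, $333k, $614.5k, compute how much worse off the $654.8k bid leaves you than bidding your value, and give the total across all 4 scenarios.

The deviation costs you only when the competing bid falls strictly between $537.3k and $654.8k; elsewhere both bids give the same outcome.
$729.4k: outcomes coincide → loss $0k.
$632.8k: truthful payoff $0k, deviation payoff −$95.5k → loss $95.5k.
$333k: outcomes coincide → loss $0k.
$614.5k: truthful payoff $0k, deviation payoff −$77.2k → loss $77.2k.
Total loss = $95.5k + $77.2k = $172.7k.

$172.7k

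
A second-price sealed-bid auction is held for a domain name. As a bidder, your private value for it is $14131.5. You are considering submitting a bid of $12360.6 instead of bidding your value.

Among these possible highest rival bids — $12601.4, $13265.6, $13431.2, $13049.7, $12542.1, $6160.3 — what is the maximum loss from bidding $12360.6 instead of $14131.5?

$12601.4: truthful gives $1530.1, deviation gives $0 → loss $1530.1.
$13265.6: truthful gives $865.9, deviation gives $0 → loss $865.9.
$13431.2: truthful gives $700.3, deviation gives $0 → loss $700.3.
$13049.7: truthful gives $1081.8, deviation gives $0 → loss $1081.8.
$12542.1: truthful gives $1589.4, deviation gives $0 → loss $1589.4.
$6160.3: same outcome either way → loss $0.
Maximum loss: $1589.4.

$1589.4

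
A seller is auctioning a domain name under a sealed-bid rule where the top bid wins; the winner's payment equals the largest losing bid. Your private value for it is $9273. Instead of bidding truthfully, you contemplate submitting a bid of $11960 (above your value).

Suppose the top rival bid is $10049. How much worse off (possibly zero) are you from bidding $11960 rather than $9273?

$776

Bidding your value $9273: you lose (since $9273 < $10049). Payoff $0.
Bidding $11960: you win and pay $10049. Payoff $9273 − $10049 = −$776.
The competing bid $10049 lies between your value and your inflated bid, so overbidding wins an item priced above your value.
Loss from deviating = $0 − (−$776) = $776.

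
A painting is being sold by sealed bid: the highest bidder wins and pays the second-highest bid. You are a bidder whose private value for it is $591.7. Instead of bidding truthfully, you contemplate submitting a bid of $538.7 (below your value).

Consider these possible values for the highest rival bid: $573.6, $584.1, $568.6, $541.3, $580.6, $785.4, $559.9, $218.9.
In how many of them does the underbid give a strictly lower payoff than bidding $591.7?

6

The deviation hurts exactly when the highest competing bid lies strictly between $538.7 and $591.7 — underbidding then forfeits a profitable win.
$573.6: inside the interval → strictly worse (loss $18.1).
$584.1: inside the interval → strictly worse (loss $7.6).
$568.6: inside the interval → strictly worse (loss $23.1).
$541.3: inside the interval → strictly worse (loss $50.4).
$580.6: inside the interval → strictly worse (loss $11.1).
$785.4: above both → same outcome either way.
$559.9: inside the interval → strictly worse (loss $31.8).
$218.9: below both → same outcome either way.
Count: 6.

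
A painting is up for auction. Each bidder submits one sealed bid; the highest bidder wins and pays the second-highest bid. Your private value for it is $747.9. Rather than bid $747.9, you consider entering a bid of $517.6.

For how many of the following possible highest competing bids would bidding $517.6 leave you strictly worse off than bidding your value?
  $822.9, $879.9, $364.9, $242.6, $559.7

The deviation hurts exactly when the highest competing bid lies strictly between $517.6 and $747.9 — underbidding then forfeits a profitable win.
$822.9: above both → same outcome either way.
$879.9: above both → same outcome either way.
$364.9: below both → same outcome either way.
$242.6: below both → same outcome either way.
$559.7: inside the interval → strictly worse (loss $188.2).
Count: 1.

1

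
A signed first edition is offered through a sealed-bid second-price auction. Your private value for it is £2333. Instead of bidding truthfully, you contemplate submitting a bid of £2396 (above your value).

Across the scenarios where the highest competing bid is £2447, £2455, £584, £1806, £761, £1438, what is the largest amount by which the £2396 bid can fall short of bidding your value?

£0

£2447: same outcome either way → loss £0.
£2455: same outcome either way → loss £0.
£584: same outcome either way → loss £0.
£1806: same outcome either way → loss £0.
£761: same outcome either way → loss £0.
£1438: same outcome either way → loss £0.
Maximum loss: £0.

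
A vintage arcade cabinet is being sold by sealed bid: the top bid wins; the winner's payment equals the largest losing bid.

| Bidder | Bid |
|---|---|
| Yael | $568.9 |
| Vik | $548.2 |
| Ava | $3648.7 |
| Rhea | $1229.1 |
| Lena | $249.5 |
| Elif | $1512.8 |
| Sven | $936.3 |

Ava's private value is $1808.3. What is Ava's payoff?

Highest bid: Ava at $3648.7, so Ava wins.
Second-highest bid: Elif at $1512.8 — that is the price the winner pays.
Ava's payoff = value − price = $1808.3 − $1512.8 = $295.5.

$295.5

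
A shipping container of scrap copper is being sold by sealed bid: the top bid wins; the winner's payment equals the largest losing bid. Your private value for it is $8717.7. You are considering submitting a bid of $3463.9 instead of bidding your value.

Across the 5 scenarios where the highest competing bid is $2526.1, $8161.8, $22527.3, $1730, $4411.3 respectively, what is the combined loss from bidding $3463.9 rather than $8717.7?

The deviation costs you only when the competing bid falls strictly between $3463.9 and $8717.7; elsewhere both bids give the same outcome.
$2526.1: outcomes coincide → loss $0.
$8161.8: truthful payoff $555.9, deviation payoff $0 → loss $555.9.
$22527.3: outcomes coincide → loss $0.
$1730: outcomes coincide → loss $0.
$4411.3: truthful payoff $4306.4, deviation payoff $0 → loss $4306.4.
Total loss = $555.9 + $4306.4 = $4862.3.

$4862.3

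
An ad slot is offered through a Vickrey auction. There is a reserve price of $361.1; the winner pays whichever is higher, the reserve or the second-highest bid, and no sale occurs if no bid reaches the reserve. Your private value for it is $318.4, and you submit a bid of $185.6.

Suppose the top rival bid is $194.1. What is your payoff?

$0

Your bid $185.6 is below the highest competing bid $194.1, so you lose. Payoff $0.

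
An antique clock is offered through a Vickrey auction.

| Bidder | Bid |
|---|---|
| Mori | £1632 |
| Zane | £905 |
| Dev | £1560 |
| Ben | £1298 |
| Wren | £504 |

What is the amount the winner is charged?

£1560

Highest bid: Mori at £1632, so Mori wins.
Second-highest bid: Dev at £1560 — that is the price the winner pays.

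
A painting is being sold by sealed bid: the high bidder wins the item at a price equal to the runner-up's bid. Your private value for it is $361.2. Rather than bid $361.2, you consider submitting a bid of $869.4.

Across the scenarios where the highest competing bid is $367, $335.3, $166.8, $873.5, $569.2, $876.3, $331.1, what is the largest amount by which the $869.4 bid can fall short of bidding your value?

$208

$367: truthful gives $0, deviation gives −$5.8 → loss $5.8.
$335.3: same outcome either way → loss $0.
$166.8: same outcome either way → loss $0.
$873.5: same outcome either way → loss $0.
$569.2: truthful gives $0, deviation gives −$208 → loss $208.
$876.3: same outcome either way → loss $0.
$331.1: same outcome either way → loss $0.
Maximum loss: $208.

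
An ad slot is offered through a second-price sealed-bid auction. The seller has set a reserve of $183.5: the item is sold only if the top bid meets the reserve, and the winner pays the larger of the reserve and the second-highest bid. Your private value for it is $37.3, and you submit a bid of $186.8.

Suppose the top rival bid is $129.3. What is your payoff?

Your bid $186.8 is the highest and exceeds the reserve.
Price = max(second-highest bid, reserve) = max($129.3, $183.5) = $183.5.
Payoff = $37.3 − $183.5 = −$146.2.

−$146.2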